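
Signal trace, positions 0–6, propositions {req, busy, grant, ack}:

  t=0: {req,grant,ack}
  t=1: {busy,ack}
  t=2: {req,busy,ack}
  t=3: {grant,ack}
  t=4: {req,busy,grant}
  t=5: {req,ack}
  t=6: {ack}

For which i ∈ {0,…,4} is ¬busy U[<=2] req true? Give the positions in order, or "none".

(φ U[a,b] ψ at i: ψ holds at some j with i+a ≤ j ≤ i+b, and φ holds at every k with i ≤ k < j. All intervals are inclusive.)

Evaluate at each i in [0,4]:
  i=0: ✓ (rhs at j=0)
  i=1: ✗ (lhs fails at k=1 before rhs at j=2)
  i=2: ✓ (rhs at j=2)
  i=3: ✓ (rhs at j=4; lhs holds on [3,3])
  i=4: ✓ (rhs at j=4)

0, 2, 3, 4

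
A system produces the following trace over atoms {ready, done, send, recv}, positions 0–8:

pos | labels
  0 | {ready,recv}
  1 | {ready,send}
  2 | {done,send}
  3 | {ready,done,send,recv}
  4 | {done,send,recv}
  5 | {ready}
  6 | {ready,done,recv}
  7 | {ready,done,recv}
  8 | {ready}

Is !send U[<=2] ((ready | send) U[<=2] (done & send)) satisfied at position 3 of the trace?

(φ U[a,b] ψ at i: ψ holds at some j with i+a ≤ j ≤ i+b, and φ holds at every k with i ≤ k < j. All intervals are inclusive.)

Yes

Need some j in [3,5] with ((ready | send) U[<=2] (done & send)), and !send at every k in [3,j-1].
  j=3: ((ready | send) U[<=2] (done & send)) holds; no prefix to check → satisfied.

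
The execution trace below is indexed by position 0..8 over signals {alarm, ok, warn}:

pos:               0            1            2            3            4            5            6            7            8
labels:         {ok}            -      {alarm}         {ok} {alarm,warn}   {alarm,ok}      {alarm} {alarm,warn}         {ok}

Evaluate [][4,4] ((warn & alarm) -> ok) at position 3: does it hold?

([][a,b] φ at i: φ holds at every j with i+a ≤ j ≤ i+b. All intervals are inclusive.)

Check ((warn & alarm) -> ok) at every j in [7,7]:
  j=7: antecedent true; consequent false → ✗
Fails at j=7 → formula fails.

No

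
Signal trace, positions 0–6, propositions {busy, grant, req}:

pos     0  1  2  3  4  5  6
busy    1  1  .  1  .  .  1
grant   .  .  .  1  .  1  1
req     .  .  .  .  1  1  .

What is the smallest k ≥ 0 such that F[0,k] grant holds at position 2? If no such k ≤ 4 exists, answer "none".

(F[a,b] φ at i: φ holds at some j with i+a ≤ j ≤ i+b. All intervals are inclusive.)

Scan j = 2,3,… for grant:
  j=2: fails
  j=3: holds
First hit at j=3, so smallest k = 3-2 = 1.

1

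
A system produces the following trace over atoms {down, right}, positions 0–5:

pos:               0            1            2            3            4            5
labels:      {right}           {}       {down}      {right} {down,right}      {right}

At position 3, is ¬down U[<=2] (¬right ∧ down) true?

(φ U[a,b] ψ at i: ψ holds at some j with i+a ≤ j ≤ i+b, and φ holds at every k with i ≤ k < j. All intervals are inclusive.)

No

Need some j in [3,5] with (¬right ∧ down), and ¬down at every k in [3,j-1].
  j=3: (¬right ∧ down) false.
  j=4: (¬right ∧ down) false.
  j=5: (¬right ∧ down) false.
No j in the window works → until fails.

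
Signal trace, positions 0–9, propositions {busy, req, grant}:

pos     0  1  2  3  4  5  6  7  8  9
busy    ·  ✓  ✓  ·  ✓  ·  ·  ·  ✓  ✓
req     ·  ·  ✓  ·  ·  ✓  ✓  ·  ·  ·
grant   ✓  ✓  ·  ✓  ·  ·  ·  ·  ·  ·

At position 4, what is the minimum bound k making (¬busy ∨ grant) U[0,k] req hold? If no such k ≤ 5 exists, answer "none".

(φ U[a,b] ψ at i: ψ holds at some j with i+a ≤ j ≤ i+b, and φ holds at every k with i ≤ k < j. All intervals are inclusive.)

Need earliest j ≥ 4 with req, and (¬busy ∨ grant) at every k in [4,j-1].
  j=4: rhs fails.
  j=5: rhs holds but lhs fails at k=4.
  j=6: rhs holds but lhs fails at k=4.
  j=7: rhs fails.
  j=8: rhs fails.
  j=9: rhs fails.
No witness within the range → none.

none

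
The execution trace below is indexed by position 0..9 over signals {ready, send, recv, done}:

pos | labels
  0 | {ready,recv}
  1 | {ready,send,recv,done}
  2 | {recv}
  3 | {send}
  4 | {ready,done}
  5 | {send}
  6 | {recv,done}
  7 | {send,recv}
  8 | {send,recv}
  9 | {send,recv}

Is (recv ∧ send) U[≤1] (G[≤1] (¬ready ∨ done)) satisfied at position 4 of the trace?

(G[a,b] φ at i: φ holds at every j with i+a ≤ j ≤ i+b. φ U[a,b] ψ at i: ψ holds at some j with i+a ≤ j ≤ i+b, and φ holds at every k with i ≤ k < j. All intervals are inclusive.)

Holds

Need some j in [4,5] with G[≤1] (¬ready ∨ done), and (recv ∧ send) at every k in [4,j-1].
  j=4: G[≤1] (¬ready ∨ done) holds; no prefix to check → satisfied.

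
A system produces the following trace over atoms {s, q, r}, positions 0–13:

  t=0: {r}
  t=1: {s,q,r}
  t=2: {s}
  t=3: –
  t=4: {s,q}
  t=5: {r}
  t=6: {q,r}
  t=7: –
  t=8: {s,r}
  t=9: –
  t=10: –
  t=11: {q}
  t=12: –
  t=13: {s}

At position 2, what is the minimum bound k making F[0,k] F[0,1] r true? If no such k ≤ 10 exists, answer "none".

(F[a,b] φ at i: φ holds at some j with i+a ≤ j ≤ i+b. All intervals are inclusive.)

Scan j = 2,3,… for F[0,1] r:
  j=2: fails
  j=3: fails
  j=4: holds
First hit at j=4, so smallest k = 4-2 = 2.

2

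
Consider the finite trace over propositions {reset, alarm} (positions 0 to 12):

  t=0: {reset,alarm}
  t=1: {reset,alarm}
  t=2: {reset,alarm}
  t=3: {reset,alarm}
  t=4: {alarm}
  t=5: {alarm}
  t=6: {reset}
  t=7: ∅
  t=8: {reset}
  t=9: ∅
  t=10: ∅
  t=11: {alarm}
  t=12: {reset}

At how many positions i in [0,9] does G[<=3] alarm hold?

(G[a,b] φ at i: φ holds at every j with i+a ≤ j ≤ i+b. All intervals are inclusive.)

Evaluate at each i in [0,9]:
  i=0: ✓ (all of [0,3])
  i=1: ✓ (all of [1,4])
  i=2: ✓ (all of [2,5])
  i=3: ✗ (fails at j=6)
  i=4: ✗ (fails at j=6)
  i=5: ✗ (fails at j=6)
  i=6: ✗ (fails at j=6)
  i=7: ✗ (fails at j=7)
  i=8: ✗ (fails at j=8)
  i=9: ✗ (fails at j=9)
Positions where it holds: {0, 1, 2} → 3.

3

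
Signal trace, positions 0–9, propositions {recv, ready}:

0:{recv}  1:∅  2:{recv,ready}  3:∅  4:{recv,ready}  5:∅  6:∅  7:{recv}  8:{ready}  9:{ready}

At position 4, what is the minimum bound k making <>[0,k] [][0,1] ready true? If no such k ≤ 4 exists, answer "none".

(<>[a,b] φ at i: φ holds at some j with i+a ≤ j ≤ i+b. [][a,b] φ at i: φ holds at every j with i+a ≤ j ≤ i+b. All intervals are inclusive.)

4

Scan j = 4,5,… for [][0,1] ready:
  j=4: fails
  j=5: fails
  j=6: fails
  j=7: fails
  j=8: holds
First hit at j=8, so smallest k = 8-4 = 4.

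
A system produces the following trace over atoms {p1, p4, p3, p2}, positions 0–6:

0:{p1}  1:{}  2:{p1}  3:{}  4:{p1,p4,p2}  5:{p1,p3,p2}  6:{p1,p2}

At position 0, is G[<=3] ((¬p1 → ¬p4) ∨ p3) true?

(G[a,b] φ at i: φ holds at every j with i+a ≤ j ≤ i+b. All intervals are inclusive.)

Check ((¬p1 → ¬p4) ∨ p3) at every j in [0,3]:
  j=0: true
  j=1: true
  j=2: true
  j=3: true
All positions satisfy it → formula holds.

Holds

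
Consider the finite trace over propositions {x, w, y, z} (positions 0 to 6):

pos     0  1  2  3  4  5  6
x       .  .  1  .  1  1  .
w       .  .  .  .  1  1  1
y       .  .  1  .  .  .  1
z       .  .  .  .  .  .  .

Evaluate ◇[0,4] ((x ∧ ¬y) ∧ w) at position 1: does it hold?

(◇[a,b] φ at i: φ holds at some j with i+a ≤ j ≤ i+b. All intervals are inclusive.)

Holds

Check ((x ∧ ¬y) ∧ w) at each j in [1,5]:
  j=1: false
  j=2: false
  j=3: false
  j=4: true
  j=5: true
Found at j=4 → formula holds.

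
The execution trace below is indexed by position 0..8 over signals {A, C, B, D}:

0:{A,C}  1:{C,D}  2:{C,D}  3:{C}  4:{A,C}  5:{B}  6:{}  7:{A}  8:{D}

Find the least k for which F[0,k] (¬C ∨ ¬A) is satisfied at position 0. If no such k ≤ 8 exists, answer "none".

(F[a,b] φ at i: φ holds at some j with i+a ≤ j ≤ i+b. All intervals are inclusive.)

Scan j = 0,1,… for (¬C ∨ ¬A):
  j=0: fails
  j=1: holds
First hit at j=1, so smallest k = 1-0 = 1.

1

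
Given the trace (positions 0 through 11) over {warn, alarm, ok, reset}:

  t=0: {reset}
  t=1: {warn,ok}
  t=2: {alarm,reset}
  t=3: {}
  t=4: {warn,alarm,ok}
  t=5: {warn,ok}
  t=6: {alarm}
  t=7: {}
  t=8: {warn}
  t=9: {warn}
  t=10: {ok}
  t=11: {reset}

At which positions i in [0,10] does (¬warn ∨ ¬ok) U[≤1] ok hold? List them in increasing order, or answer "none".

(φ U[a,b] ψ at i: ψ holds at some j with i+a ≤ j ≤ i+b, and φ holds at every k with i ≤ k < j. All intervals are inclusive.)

Evaluate at each i in [0,10]:
  i=0: ✓ (rhs at j=1; lhs holds on [0,0])
  i=1: ✓ (rhs at j=1)
  i=2: ✗ (no rhs in [2,3])
  i=3: ✓ (rhs at j=4; lhs holds on [3,3])
  i=4: ✓ (rhs at j=4)
  i=5: ✓ (rhs at j=5)
  i=6: ✗ (no rhs in [6,7])
  i=7: ✗ (no rhs in [7,8])
  i=8: ✗ (no rhs in [8,9])
  i=9: ✓ (rhs at j=10; lhs holds on [9,9])
  i=10: ✓ (rhs at j=10)

0, 1, 3, 4, 5, 9, 10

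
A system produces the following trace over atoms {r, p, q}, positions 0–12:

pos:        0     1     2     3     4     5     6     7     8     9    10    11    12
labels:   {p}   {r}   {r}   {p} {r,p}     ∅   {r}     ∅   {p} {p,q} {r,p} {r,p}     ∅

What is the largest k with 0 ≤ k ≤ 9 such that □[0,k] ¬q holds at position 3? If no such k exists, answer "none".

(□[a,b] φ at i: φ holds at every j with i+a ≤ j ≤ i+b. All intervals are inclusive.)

¬q must hold from j=3 onward; find where it first fails.
  j=3: holds
  j=4: holds
  j=5: holds
  j=6: holds
  j=7: holds
  j=8: holds
  j=9: fails
Holds on [3,8], so largest k = 5.

5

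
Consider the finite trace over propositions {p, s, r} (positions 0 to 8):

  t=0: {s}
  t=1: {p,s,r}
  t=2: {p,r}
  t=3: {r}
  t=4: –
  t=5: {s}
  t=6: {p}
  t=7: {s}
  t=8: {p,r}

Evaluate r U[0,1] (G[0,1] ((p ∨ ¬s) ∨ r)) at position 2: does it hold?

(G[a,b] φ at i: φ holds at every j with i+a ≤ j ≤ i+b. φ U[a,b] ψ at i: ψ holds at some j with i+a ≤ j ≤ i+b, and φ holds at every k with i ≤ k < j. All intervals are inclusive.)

Need some j in [2,3] with G[0,1] ((p ∨ ¬s) ∨ r), and r at every k in [2,j-1].
  j=2: G[0,1] ((p ∨ ¬s) ∨ r) holds; no prefix to check → satisfied.

Holds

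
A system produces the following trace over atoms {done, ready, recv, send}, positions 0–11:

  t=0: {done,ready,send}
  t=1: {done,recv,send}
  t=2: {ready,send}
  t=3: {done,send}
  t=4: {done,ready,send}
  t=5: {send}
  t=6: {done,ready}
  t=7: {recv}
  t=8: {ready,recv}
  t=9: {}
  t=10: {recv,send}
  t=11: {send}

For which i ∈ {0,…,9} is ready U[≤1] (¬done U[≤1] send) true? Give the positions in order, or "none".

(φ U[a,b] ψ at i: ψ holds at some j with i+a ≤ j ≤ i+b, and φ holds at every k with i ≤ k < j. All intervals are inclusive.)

0, 1, 2, 3, 4, 5, 8, 9

Evaluate at each i in [0,9]:
  i=0: ✓ (rhs at j=0)
  i=1: ✓ (rhs at j=1)
  i=2: ✓ (rhs at j=2)
  i=3: ✓ (rhs at j=3)
  i=4: ✓ (rhs at j=4)
  i=5: ✓ (rhs at j=5)
  i=6: ✗ (no rhs in [6,7])
  i=7: ✗ (no rhs in [7,8])
  i=8: ✓ (rhs at j=9; lhs holds on [8,8])
  i=9: ✓ (rhs at j=9)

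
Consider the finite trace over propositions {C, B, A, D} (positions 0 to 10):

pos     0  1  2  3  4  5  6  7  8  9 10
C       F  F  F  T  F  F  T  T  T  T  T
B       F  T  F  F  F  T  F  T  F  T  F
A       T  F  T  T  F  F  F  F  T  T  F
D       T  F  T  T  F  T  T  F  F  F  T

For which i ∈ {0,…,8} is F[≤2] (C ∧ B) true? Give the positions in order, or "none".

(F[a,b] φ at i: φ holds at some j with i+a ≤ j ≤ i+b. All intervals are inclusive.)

Evaluate at each i in [0,8]:
  i=0: ✗ (none in [0,2])
  i=1: ✗ (none in [1,3])
  i=2: ✗ (none in [2,4])
  i=3: ✗ (none in [3,5])
  i=4: ✗ (none in [4,6])
  i=5: ✓ (witness j=7)
  i=6: ✓ (witness j=7)
  i=7: ✓ (witness j=7)
  i=8: ✓ (witness j=9)

5, 6, 7, 8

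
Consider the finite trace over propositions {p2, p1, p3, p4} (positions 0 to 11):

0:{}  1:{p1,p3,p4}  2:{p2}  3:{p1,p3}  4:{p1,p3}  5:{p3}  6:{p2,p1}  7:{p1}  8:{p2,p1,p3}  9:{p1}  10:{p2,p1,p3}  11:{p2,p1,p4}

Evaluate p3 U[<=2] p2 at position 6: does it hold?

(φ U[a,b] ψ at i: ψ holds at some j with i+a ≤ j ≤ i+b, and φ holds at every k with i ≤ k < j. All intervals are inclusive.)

Yes

Need some j in [6,8] with p2, and p3 at every k in [6,j-1].
  j=6: p2 holds; no prefix to check → satisfied.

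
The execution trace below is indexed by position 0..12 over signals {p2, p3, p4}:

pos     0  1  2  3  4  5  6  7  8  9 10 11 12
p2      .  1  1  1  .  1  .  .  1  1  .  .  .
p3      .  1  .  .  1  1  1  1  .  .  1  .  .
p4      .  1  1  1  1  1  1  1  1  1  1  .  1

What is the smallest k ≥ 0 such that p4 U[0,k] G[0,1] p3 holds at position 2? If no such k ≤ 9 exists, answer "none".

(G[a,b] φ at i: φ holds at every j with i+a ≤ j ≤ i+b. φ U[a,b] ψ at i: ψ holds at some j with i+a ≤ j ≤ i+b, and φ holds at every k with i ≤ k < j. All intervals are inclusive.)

Need earliest j ≥ 2 with G[0,1] p3, and p4 at every k in [2,j-1].
  j=2: rhs fails.
  j=3: rhs fails.
  j=4: rhs holds; lhs holds on [2,3]. k = 2.

2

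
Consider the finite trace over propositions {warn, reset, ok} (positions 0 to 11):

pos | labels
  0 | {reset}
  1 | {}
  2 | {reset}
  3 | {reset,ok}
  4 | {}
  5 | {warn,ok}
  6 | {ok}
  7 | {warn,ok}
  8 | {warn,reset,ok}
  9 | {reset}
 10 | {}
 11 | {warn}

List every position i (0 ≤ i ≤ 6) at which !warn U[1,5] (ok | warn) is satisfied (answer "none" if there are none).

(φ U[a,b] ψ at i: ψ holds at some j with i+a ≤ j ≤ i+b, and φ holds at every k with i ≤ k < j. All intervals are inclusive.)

Evaluate at each i in [0,6]:
  i=0: ✓ (rhs at j=3; lhs holds on [0,2])
  i=1: ✓ (rhs at j=3; lhs holds on [1,2])
  i=2: ✓ (rhs at j=3; lhs holds on [2,2])
  i=3: ✓ (rhs at j=5; lhs holds on [3,4])
  i=4: ✓ (rhs at j=5; lhs holds on [4,4])
  i=5: ✗ (lhs fails at k=5 before rhs at j=6)
  i=6: ✓ (rhs at j=7; lhs holds on [6,6])

0, 1, 2, 3, 4, 6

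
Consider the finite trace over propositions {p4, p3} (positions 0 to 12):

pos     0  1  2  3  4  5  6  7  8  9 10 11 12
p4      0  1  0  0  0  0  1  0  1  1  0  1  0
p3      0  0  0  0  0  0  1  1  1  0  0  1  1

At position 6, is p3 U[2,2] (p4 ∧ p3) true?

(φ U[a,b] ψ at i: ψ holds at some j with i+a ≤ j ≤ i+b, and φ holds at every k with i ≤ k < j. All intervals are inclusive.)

Need some j in [8,8] with (p4 ∧ p3), and p3 at every k in [6,j-1].
  j=8: (p4 ∧ p3) holds; p3 holds at every k in [6,7] → satisfied.

True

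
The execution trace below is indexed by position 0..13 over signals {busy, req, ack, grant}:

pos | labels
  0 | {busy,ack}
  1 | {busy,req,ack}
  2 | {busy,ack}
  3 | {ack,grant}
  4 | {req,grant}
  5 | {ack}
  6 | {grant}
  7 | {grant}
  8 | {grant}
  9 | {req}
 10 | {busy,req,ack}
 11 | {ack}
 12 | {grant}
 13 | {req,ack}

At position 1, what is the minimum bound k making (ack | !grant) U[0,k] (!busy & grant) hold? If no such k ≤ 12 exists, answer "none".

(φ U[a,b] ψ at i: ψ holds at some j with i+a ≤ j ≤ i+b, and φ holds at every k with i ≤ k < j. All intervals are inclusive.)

2

Need earliest j ≥ 1 with (!busy & grant), and (ack | !grant) at every k in [1,j-1].
  j=1: rhs fails.
  j=2: rhs fails.
  j=3: rhs holds; lhs holds on [1,2]. k = 2.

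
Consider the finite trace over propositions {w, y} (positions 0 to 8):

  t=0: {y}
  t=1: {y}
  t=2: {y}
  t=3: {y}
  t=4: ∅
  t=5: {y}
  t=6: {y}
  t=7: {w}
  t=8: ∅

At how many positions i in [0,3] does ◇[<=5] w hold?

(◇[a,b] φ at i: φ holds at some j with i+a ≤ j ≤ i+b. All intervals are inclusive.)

2

Evaluate at each i in [0,3]:
  i=0: ✗ (none in [0,5])
  i=1: ✗ (none in [1,6])
  i=2: ✓ (witness j=7)
  i=3: ✓ (witness j=7)
Positions where it holds: {2, 3} → 2.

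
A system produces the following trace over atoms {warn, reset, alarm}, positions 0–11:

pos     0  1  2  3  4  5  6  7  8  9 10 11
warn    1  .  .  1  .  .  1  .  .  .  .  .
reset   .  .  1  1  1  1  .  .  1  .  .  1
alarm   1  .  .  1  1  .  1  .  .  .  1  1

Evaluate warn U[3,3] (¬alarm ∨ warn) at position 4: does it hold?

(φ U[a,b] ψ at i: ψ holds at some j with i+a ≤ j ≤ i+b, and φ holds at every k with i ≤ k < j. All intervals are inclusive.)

Need some j in [7,7] with (¬alarm ∨ warn), and warn at every k in [4,j-1].
  j=7: (¬alarm ∨ warn) holds, but warn fails at k=4 → not this j.
No j in the window works → until fails.

No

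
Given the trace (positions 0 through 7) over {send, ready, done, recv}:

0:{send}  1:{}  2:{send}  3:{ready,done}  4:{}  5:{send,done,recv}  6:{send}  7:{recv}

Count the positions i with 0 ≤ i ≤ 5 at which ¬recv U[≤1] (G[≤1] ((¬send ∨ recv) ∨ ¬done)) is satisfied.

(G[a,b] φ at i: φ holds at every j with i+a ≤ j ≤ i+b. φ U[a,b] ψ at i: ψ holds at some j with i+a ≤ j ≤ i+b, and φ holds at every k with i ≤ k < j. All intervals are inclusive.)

6

Evaluate at each i in [0,5]:
  i=0: ✓ (rhs at j=0)
  i=1: ✓ (rhs at j=1)
  i=2: ✓ (rhs at j=2)
  i=3: ✓ (rhs at j=3)
  i=4: ✓ (rhs at j=4)
  i=5: ✓ (rhs at j=5)
Positions where it holds: {0, 1, 2, 3, 4, 5} → 6.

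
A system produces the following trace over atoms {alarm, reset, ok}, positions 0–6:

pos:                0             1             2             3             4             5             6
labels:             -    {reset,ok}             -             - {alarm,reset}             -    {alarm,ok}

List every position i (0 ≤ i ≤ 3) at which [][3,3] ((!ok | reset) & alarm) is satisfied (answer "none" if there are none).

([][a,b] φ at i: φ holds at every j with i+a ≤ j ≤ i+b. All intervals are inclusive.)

1

Evaluate at each i in [0,3]:
  i=0: ✗ (fails at j=3)
  i=1: ✓ (all of [4,4])
  i=2: ✗ (fails at j=5)
  i=3: ✗ (fails at j=6)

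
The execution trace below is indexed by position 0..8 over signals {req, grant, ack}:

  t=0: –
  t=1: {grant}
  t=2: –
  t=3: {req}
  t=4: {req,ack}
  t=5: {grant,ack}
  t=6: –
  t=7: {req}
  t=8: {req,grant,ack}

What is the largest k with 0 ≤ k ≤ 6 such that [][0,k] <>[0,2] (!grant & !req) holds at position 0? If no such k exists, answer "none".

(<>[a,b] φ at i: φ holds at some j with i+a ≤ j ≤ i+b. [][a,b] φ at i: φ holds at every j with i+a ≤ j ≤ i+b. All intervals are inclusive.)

<>[0,2] (!grant & !req) must hold from j=0 onward; find where it first fails.
  j=0: holds
  j=1: holds
  j=2: holds
  j=3: fails
Holds on [0,2], so largest k = 2.

2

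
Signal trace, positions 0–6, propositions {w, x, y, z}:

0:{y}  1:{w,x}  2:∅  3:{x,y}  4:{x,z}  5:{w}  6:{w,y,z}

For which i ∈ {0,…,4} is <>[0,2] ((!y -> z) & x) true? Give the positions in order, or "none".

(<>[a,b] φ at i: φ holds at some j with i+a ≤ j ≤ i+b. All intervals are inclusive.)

Evaluate at each i in [0,4]:
  i=0: ✗ (none in [0,2])
  i=1: ✓ (witness j=3)
  i=2: ✓ (witness j=3)
  i=3: ✓ (witness j=3)
  i=4: ✓ (witness j=4)

1, 2, 3, 4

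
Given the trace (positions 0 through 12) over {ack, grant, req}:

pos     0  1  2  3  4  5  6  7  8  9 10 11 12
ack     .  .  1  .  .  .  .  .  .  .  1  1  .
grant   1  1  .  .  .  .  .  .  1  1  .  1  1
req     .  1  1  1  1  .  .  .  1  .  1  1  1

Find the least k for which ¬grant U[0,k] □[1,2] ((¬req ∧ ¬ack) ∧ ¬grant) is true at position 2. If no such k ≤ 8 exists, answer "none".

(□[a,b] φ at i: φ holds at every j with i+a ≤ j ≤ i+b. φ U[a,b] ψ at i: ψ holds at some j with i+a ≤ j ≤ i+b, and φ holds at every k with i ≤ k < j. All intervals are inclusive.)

Need earliest j ≥ 2 with □[1,2] ((¬req ∧ ¬ack) ∧ ¬grant), and ¬grant at every k in [2,j-1].
  j=2: rhs fails.
  j=3: rhs fails.
  j=4: rhs holds; lhs holds on [2,3]. k = 2.

2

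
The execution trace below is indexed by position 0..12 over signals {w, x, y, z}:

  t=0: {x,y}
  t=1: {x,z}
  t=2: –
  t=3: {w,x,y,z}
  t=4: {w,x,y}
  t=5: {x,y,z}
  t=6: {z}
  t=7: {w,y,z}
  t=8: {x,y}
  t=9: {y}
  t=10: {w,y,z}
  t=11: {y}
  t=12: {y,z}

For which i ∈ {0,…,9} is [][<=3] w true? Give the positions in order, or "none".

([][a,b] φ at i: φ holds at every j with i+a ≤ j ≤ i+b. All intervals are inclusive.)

none

Evaluate at each i in [0,9]:
  i=0: ✗ (fails at j=0)
  i=1: ✗ (fails at j=1)
  i=2: ✗ (fails at j=2)
  i=3: ✗ (fails at j=5)
  i=4: ✗ (fails at j=5)
  i=5: ✗ (fails at j=5)
  i=6: ✗ (fails at j=6)
  i=7: ✗ (fails at j=8)
  i=8: ✗ (fails at j=8)
  i=9: ✗ (fails at j=9)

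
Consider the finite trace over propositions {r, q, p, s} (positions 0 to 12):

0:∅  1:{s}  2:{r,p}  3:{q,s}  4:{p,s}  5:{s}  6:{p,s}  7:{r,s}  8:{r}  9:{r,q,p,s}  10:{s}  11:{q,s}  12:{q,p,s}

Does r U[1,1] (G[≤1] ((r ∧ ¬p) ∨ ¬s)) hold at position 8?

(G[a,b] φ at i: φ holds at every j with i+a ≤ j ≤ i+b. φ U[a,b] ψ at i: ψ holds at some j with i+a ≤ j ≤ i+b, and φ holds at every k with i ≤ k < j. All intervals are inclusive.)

Does not hold

Need some j in [9,9] with G[≤1] ((r ∧ ¬p) ∨ ¬s), and r at every k in [8,j-1].
  j=9: G[≤1] ((r ∧ ¬p) ∨ ¬s) — fails at 9.
No j in the window works → until fails.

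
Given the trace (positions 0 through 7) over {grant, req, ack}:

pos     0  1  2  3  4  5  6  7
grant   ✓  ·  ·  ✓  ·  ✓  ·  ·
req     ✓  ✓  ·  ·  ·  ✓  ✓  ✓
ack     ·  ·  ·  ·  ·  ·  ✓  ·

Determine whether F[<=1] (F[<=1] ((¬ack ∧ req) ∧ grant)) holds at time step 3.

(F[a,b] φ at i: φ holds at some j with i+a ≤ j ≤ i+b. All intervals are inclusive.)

Check F[<=1] ((¬ack ∧ req) ∧ grant) at each j in [3,4]:
  j=3: fails (none in [3,4])
  j=4: holds (witness at 5)
Found at j=4 → formula holds.

Holds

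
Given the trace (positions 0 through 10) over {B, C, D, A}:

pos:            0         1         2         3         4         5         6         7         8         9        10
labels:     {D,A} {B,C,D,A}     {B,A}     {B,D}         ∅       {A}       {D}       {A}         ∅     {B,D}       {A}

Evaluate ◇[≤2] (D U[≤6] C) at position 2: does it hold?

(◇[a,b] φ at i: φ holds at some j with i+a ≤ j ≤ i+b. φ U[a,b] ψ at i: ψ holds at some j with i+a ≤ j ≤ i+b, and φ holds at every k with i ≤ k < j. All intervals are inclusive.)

Check (D U[≤6] C) at each j in [2,4]:
  j=2: fails
  j=3: fails
  j=4: fails
No position in the window satisfies it → formula fails.

No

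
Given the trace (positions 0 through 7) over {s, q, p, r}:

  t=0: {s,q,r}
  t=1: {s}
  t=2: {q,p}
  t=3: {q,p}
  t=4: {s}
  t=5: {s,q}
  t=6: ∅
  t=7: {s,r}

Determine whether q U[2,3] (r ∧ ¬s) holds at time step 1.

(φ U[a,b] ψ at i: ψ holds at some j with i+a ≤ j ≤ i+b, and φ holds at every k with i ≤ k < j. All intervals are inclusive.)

No

Need some j in [3,4] with (r ∧ ¬s), and q at every k in [1,j-1].
  j=3: (r ∧ ¬s) false.
  j=4: (r ∧ ¬s) false.
No j in the window works → until fails.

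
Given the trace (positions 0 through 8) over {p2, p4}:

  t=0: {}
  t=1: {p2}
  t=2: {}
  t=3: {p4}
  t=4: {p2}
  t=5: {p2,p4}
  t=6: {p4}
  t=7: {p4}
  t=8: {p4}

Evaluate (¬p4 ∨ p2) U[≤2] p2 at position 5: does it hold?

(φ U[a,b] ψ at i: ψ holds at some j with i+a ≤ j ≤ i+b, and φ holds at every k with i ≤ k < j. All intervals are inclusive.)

Need some j in [5,7] with p2, and (¬p4 ∨ p2) at every k in [5,j-1].
  j=5: p2 holds; no prefix to check → satisfied.

Yes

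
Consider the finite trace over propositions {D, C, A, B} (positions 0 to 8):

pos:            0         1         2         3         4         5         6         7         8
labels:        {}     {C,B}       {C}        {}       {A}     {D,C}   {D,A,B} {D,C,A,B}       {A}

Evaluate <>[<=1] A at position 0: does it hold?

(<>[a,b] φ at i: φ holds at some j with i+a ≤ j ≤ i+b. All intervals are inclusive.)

No

Check A at each j in [0,1]:
  j=0: false
  j=1: false
No position in the window satisfies it → formula fails.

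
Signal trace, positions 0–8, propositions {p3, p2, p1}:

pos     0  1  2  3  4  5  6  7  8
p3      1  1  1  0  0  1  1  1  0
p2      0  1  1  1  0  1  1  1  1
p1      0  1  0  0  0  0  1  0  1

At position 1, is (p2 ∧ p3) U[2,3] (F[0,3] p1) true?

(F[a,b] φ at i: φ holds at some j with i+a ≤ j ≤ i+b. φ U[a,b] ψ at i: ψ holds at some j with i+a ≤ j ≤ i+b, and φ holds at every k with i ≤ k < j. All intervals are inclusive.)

Need some j in [3,4] with F[0,3] p1, and (p2 ∧ p3) at every k in [1,j-1].
  j=3: F[0,3] p1 holds; (p2 ∧ p3) holds at every k in [1,2] → satisfied.

Yes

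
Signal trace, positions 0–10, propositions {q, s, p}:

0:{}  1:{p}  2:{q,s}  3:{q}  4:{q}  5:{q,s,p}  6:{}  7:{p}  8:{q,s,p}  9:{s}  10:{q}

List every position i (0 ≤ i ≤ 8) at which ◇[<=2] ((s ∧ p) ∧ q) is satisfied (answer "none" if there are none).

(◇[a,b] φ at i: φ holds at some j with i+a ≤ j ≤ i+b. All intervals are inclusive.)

Evaluate at each i in [0,8]:
  i=0: ✗ (none in [0,2])
  i=1: ✗ (none in [1,3])
  i=2: ✗ (none in [2,4])
  i=3: ✓ (witness j=5)
  i=4: ✓ (witness j=5)
  i=5: ✓ (witness j=5)
  i=6: ✓ (witness j=8)
  i=7: ✓ (witness j=8)
  i=8: ✓ (witness j=8)

3, 4, 5, 6, 7, 8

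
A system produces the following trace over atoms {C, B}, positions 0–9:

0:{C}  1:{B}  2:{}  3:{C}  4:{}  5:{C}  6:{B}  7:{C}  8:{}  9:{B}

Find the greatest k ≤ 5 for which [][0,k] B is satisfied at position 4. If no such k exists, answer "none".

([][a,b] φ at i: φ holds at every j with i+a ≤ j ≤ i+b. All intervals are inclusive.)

none

B must hold from j=4 onward; find where it first fails.
  j=4: fails → no k works.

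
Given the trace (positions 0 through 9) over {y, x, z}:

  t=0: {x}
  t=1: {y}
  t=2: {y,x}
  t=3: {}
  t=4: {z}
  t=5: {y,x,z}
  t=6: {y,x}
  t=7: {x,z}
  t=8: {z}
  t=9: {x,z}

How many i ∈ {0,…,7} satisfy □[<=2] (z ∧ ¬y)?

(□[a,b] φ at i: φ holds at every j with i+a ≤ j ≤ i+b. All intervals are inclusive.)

Evaluate at each i in [0,7]:
  i=0: ✗ (fails at j=0)
  i=1: ✗ (fails at j=1)
  i=2: ✗ (fails at j=2)
  i=3: ✗ (fails at j=3)
  i=4: ✗ (fails at j=5)
  i=5: ✗ (fails at j=5)
  i=6: ✗ (fails at j=6)
  i=7: ✓ (all of [7,9])
Positions where it holds: {7} → 1.

1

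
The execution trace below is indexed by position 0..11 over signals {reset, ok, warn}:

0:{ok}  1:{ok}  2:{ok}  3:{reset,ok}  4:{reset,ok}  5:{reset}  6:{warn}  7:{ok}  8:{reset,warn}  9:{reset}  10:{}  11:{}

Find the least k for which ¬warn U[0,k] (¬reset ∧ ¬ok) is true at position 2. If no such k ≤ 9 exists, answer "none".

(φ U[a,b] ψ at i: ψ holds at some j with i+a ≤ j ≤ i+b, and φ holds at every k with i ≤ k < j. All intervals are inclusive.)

Need earliest j ≥ 2 with (¬reset ∧ ¬ok), and ¬warn at every k in [2,j-1].
  j=2: rhs fails.
  j=3: rhs fails.
  j=4: rhs fails.
  j=5: rhs fails.
  j=6: rhs holds; lhs holds on [2,5]. k = 4.

4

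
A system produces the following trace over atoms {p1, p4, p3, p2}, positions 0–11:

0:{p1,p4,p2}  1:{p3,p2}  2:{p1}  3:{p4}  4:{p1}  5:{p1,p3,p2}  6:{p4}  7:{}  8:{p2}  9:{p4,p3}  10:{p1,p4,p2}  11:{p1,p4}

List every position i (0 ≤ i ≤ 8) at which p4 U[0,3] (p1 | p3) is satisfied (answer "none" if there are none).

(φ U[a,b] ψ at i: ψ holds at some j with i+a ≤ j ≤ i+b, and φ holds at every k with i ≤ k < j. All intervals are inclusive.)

0, 1, 2, 3, 4, 5

Evaluate at each i in [0,8]:
  i=0: ✓ (rhs at j=0)
  i=1: ✓ (rhs at j=1)
  i=2: ✓ (rhs at j=2)
  i=3: ✓ (rhs at j=4; lhs holds on [3,3])
  i=4: ✓ (rhs at j=4)
  i=5: ✓ (rhs at j=5)
  i=6: ✗ (lhs fails at k=7 before rhs at j=9)
  i=7: ✗ (lhs fails at k=7 before rhs at j=9)
  i=8: ✗ (lhs fails at k=8 before rhs at j=9)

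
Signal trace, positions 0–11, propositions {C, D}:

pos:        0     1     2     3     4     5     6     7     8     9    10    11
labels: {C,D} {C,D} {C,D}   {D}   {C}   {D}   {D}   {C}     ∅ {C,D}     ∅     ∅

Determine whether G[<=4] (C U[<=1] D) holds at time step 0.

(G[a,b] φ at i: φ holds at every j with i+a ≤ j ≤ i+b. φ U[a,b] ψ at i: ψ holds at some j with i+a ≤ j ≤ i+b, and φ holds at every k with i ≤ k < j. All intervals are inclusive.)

Yes

Check (C U[<=1] D) at every j in [0,4]:
  j=0: holds
  j=1: holds
  j=2: holds
  j=3: holds
  j=4: holds
All positions satisfy it → formula holds.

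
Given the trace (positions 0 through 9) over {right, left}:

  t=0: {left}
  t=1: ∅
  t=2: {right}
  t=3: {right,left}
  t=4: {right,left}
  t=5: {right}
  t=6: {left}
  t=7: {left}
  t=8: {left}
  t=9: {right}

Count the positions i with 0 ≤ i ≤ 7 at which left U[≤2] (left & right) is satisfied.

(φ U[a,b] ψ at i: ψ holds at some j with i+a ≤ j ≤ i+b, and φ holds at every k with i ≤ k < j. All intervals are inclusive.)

Evaluate at each i in [0,7]:
  i=0: ✗ (no rhs in [0,2])
  i=1: ✗ (lhs fails at k=1 before rhs at j=3)
  i=2: ✗ (lhs fails at k=2 before rhs at j=3)
  i=3: ✓ (rhs at j=3)
  i=4: ✓ (rhs at j=4)
  i=5: ✗ (no rhs in [5,7])
  i=6: ✗ (no rhs in [6,8])
  i=7: ✗ (no rhs in [7,9])
Positions where it holds: {3, 4} → 2.

2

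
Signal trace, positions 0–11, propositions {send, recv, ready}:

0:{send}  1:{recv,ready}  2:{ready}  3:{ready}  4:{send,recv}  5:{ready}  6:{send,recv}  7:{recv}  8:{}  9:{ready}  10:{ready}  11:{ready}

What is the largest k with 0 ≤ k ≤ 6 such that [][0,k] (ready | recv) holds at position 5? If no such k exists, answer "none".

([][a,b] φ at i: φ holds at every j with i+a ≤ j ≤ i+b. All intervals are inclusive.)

(ready | recv) must hold from j=5 onward; find where it first fails.
  j=5: holds
  j=6: holds
  j=7: holds
  j=8: fails
Holds on [5,7], so largest k = 2.

2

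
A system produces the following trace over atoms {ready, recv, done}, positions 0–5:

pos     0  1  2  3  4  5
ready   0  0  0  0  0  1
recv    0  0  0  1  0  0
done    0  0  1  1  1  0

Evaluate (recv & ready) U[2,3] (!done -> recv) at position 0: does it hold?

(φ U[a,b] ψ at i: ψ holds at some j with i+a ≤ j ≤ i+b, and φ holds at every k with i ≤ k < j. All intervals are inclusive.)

Need some j in [2,3] with (!done -> recv), and (recv & ready) at every k in [0,j-1].
  j=2: (!done -> recv) holds, but (recv & ready) fails at k=0 → not this j.
  j=3: (!done -> recv) holds, but (recv & ready) fails at k=0 → not this j.
No j in the window works → until fails.

Does not hold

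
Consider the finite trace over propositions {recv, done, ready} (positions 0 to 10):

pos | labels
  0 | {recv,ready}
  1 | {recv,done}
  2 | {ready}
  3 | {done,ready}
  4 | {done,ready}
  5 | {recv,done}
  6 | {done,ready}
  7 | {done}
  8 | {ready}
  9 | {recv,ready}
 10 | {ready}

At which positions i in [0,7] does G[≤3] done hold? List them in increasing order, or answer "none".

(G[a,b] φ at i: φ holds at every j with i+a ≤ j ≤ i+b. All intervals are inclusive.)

Evaluate at each i in [0,7]:
  i=0: ✗ (fails at j=0)
  i=1: ✗ (fails at j=2)
  i=2: ✗ (fails at j=2)
  i=3: ✓ (all of [3,6])
  i=4: ✓ (all of [4,7])
  i=5: ✗ (fails at j=8)
  i=6: ✗ (fails at j=8)
  i=7: ✗ (fails at j=8)

3, 4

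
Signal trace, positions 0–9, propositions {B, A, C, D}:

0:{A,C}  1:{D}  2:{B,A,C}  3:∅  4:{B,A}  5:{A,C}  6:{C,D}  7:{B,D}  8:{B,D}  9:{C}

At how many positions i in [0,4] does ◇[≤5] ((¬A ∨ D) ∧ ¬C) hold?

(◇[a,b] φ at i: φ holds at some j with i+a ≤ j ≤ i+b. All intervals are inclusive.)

Evaluate at each i in [0,4]:
  i=0: ✓ (witness j=1)
  i=1: ✓ (witness j=1)
  i=2: ✓ (witness j=3)
  i=3: ✓ (witness j=3)
  i=4: ✓ (witness j=7)
Positions where it holds: {0, 1, 2, 3, 4} → 5.

5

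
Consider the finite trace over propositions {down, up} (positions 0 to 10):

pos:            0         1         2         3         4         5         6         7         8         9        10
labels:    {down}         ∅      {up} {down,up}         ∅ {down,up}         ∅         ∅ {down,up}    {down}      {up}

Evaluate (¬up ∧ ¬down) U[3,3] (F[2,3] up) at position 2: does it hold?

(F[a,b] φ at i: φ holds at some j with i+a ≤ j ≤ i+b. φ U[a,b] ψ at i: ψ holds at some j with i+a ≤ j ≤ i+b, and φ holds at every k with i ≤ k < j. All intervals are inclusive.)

False

Need some j in [5,5] with F[2,3] up, and (¬up ∧ ¬down) at every k in [2,j-1].
  j=5: F[2,3] up holds, but (¬up ∧ ¬down) fails at k=2 → not this j.
No j in the window works → until fails.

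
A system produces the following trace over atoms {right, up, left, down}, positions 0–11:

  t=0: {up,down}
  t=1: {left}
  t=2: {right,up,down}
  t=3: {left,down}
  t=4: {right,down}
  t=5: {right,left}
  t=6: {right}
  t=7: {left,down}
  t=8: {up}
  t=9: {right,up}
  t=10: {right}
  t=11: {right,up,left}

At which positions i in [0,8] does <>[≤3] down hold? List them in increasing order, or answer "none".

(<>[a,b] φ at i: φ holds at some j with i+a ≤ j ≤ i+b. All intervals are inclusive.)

0, 1, 2, 3, 4, 5, 6, 7

Evaluate at each i in [0,8]:
  i=0: ✓ (witness j=0)
  i=1: ✓ (witness j=2)
  i=2: ✓ (witness j=2)
  i=3: ✓ (witness j=3)
  i=4: ✓ (witness j=4)
  i=5: ✓ (witness j=7)
  i=6: ✓ (witness j=7)
  i=7: ✓ (witness j=7)
  i=8: ✗ (none in [8,11])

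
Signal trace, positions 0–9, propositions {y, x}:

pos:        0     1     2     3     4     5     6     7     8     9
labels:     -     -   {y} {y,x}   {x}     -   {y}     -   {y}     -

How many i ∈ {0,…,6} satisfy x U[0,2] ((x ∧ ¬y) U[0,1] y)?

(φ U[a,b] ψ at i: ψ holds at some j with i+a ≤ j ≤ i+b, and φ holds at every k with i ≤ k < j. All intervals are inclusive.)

3

Evaluate at each i in [0,6]:
  i=0: ✗ (lhs fails at k=0 before rhs at j=2)
  i=1: ✗ (lhs fails at k=1 before rhs at j=2)
  i=2: ✓ (rhs at j=2)
  i=3: ✓ (rhs at j=3)
  i=4: ✗ (lhs fails at k=5 before rhs at j=6)
  i=5: ✗ (lhs fails at k=5 before rhs at j=6)
  i=6: ✓ (rhs at j=6)
Positions where it holds: {2, 3, 6} → 3.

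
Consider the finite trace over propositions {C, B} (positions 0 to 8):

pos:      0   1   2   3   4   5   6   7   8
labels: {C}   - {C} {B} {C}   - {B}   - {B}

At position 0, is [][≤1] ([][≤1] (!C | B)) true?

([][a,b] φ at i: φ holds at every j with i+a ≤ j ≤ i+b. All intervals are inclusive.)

Check [][≤1] (!C | B) at every j in [0,1]:
  j=0: fails at 0
  j=1: fails at 2
Fails at j=0 → formula fails.

No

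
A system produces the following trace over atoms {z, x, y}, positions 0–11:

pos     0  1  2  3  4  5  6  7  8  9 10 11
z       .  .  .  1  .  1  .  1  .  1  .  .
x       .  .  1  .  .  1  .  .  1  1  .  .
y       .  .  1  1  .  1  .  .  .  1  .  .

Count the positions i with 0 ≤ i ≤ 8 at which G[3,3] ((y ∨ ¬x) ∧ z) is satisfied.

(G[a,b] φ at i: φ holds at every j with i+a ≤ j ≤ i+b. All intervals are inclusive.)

Evaluate at each i in [0,8]:
  i=0: ✓ (all of [3,3])
  i=1: ✗ (fails at j=4)
  i=2: ✓ (all of [5,5])
  i=3: ✗ (fails at j=6)
  i=4: ✓ (all of [7,7])
  i=5: ✗ (fails at j=8)
  i=6: ✓ (all of [9,9])
  i=7: ✗ (fails at j=10)
  i=8: ✗ (fails at j=11)
Positions where it holds: {0, 2, 4, 6} → 4.

4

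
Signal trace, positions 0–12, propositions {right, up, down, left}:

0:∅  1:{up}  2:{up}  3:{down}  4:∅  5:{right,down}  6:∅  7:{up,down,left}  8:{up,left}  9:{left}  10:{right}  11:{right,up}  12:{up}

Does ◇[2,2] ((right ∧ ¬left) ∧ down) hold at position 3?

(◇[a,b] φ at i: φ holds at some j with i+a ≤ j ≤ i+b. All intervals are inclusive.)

Check ((right ∧ ¬left) ∧ down) at each j in [5,5]:
  j=5: true
Found at j=5 → formula holds.

Yes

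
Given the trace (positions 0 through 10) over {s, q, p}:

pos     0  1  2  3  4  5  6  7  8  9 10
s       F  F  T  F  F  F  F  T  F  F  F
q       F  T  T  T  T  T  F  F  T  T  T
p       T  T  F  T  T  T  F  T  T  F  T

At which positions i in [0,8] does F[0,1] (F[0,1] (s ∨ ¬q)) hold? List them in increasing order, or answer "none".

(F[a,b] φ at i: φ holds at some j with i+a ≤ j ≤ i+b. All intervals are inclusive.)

0, 1, 2, 4, 5, 6, 7

Evaluate at each i in [0,8]:
  i=0: ✓ (witness j=0)
  i=1: ✓ (witness j=1)
  i=2: ✓ (witness j=2)
  i=3: ✗ (none in [3,4])
  i=4: ✓ (witness j=5)
  i=5: ✓ (witness j=5)
  i=6: ✓ (witness j=6)
  i=7: ✓ (witness j=7)
  i=8: ✗ (none in [8,9])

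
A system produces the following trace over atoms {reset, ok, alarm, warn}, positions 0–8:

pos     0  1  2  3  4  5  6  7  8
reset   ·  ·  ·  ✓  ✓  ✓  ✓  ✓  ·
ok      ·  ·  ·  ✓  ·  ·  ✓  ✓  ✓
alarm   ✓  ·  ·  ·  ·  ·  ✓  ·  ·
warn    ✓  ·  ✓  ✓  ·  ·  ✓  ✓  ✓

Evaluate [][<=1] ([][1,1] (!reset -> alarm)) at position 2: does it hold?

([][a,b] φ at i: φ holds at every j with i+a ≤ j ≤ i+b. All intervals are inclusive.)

Check [][1,1] (!reset -> alarm) at every j in [2,3]:
  j=2: holds on [3,3]
  j=3: holds on [4,4]
All positions satisfy it → formula holds.

Yes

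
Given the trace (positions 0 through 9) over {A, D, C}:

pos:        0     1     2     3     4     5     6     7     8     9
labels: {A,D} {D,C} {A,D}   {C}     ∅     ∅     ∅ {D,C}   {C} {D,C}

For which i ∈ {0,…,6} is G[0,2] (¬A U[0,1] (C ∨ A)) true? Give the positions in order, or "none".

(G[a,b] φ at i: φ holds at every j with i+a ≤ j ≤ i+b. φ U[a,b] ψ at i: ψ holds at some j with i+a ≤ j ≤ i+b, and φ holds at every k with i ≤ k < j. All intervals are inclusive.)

Evaluate at each i in [0,6]:
  i=0: ✓ (all of [0,2])
  i=1: ✓ (all of [1,3])
  i=2: ✗ (fails at j=4)
  i=3: ✗ (fails at j=4)
  i=4: ✗ (fails at j=4)
  i=5: ✗ (fails at j=5)
  i=6: ✓ (all of [6,8])

0, 1, 6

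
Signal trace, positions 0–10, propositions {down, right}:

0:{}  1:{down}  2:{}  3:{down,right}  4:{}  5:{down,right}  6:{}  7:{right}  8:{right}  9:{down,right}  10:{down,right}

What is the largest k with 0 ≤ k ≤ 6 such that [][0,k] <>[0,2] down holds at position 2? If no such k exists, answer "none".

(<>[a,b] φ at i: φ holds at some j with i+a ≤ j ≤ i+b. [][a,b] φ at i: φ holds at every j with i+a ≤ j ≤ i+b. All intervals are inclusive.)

3

<>[0,2] down must hold from j=2 onward; find where it first fails.
  j=2: holds
  j=3: holds
  j=4: holds
  j=5: holds
  j=6: fails
Holds on [2,5], so largest k = 3.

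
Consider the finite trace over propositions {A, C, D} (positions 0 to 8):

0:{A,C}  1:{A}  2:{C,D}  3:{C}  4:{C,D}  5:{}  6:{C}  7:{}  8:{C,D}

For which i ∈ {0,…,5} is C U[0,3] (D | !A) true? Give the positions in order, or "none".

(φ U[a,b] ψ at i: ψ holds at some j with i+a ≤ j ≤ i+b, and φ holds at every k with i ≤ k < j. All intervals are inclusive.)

2, 3, 4, 5

Evaluate at each i in [0,5]:
  i=0: ✗ (lhs fails at k=1 before rhs at j=2)
  i=1: ✗ (lhs fails at k=1 before rhs at j=2)
  i=2: ✓ (rhs at j=2)
  i=3: ✓ (rhs at j=3)
  i=4: ✓ (rhs at j=4)
  i=5: ✓ (rhs at j=5)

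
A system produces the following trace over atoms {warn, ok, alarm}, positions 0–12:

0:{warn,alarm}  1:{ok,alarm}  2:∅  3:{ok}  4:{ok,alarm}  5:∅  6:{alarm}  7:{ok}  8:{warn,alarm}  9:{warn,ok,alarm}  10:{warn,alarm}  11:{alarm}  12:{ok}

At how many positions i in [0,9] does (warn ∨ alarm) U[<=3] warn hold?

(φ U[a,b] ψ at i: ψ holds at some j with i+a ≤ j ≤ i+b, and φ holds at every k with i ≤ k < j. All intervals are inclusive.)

3

Evaluate at each i in [0,9]:
  i=0: ✓ (rhs at j=0)
  i=1: ✗ (no rhs in [1,4])
  i=2: ✗ (no rhs in [2,5])
  i=3: ✗ (no rhs in [3,6])
  i=4: ✗ (no rhs in [4,7])
  i=5: ✗ (lhs fails at k=5 before rhs at j=8)
  i=6: ✗ (lhs fails at k=7 before rhs at j=8)
  i=7: ✗ (lhs fails at k=7 before rhs at j=8)
  i=8: ✓ (rhs at j=8)
  i=9: ✓ (rhs at j=9)
Positions where it holds: {0, 8, 9} → 3.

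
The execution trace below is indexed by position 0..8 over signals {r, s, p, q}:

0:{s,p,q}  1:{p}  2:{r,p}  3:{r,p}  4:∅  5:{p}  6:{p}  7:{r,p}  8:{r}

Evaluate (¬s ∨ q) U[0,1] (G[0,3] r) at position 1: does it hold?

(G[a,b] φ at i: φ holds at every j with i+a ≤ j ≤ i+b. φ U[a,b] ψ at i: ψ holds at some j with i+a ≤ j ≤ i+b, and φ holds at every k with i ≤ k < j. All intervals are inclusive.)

Need some j in [1,2] with G[0,3] r, and (¬s ∨ q) at every k in [1,j-1].
  j=1: G[0,3] r — fails at 1.
  j=2: G[0,3] r — fails at 4.
No j in the window works → until fails.

No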